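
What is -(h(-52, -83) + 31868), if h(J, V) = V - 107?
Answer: -31678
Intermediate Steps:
h(J, V) = -107 + V
-(h(-52, -83) + 31868) = -((-107 - 83) + 31868) = -(-190 + 31868) = -1*31678 = -31678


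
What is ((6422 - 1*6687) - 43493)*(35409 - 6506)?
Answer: -1264737474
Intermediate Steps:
((6422 - 1*6687) - 43493)*(35409 - 6506) = ((6422 - 6687) - 43493)*28903 = (-265 - 43493)*28903 = -43758*28903 = -1264737474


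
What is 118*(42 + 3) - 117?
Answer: 5193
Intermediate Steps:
118*(42 + 3) - 117 = 118*45 - 117 = 5310 - 117 = 5193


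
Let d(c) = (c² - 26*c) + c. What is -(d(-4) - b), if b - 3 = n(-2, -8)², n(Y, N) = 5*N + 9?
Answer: 848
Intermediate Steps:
n(Y, N) = 9 + 5*N
d(c) = c² - 25*c
b = 964 (b = 3 + (9 + 5*(-8))² = 3 + (9 - 40)² = 3 + (-31)² = 3 + 961 = 964)
-(d(-4) - b) = -(-4*(-25 - 4) - 1*964) = -(-4*(-29) - 964) = -(116 - 964) = -1*(-848) = 848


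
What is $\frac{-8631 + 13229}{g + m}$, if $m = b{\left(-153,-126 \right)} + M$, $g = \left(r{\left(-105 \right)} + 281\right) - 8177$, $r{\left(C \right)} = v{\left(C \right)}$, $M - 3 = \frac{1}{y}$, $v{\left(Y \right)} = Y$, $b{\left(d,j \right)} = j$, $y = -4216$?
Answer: $- \frac{19385168}{34250785} \approx -0.56598$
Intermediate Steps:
$M = \frac{12647}{4216}$ ($M = 3 + \frac{1}{-4216} = 3 - \frac{1}{4216} = \frac{12647}{4216} \approx 2.9998$)
$r{\left(C \right)} = C$
$g = -8001$ ($g = \left(-105 + 281\right) - 8177 = 176 - 8177 = -8001$)
$m = - \frac{518569}{4216}$ ($m = -126 + \frac{12647}{4216} = - \frac{518569}{4216} \approx -123.0$)
$\frac{-8631 + 13229}{g + m} = \frac{-8631 + 13229}{-8001 - \frac{518569}{4216}} = \frac{4598}{- \frac{34250785}{4216}} = 4598 \left(- \frac{4216}{34250785}\right) = - \frac{19385168}{34250785}$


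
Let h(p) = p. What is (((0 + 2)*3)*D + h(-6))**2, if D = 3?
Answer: 144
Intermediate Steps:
(((0 + 2)*3)*D + h(-6))**2 = (((0 + 2)*3)*3 - 6)**2 = ((2*3)*3 - 6)**2 = (6*3 - 6)**2 = (18 - 6)**2 = 12**2 = 144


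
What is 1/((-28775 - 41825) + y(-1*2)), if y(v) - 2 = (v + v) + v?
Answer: -1/70604 ≈ -1.4163e-5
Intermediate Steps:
y(v) = 2 + 3*v (y(v) = 2 + ((v + v) + v) = 2 + (2*v + v) = 2 + 3*v)
1/((-28775 - 41825) + y(-1*2)) = 1/((-28775 - 41825) + (2 + 3*(-1*2))) = 1/(-70600 + (2 + 3*(-2))) = 1/(-70600 + (2 - 6)) = 1/(-70600 - 4) = 1/(-70604) = -1/70604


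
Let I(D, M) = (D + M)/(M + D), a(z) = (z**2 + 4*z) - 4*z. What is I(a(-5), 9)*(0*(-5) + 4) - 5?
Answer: -1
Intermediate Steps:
a(z) = z**2
I(D, M) = 1 (I(D, M) = (D + M)/(D + M) = 1)
I(a(-5), 9)*(0*(-5) + 4) - 5 = 1*(0*(-5) + 4) - 5 = 1*(0 + 4) - 5 = 1*4 - 5 = 4 - 5 = -1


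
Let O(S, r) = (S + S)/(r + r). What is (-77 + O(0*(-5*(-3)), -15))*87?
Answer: -6699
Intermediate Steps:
O(S, r) = S/r (O(S, r) = (2*S)/((2*r)) = (2*S)*(1/(2*r)) = S/r)
(-77 + O(0*(-5*(-3)), -15))*87 = (-77 + (0*(-5*(-3)))/(-15))*87 = (-77 + (0*15)*(-1/15))*87 = (-77 + 0*(-1/15))*87 = (-77 + 0)*87 = -77*87 = -6699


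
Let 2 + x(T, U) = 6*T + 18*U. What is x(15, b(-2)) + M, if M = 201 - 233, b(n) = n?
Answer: 20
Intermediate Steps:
x(T, U) = -2 + 6*T + 18*U (x(T, U) = -2 + (6*T + 18*U) = -2 + 6*T + 18*U)
M = -32
x(15, b(-2)) + M = (-2 + 6*15 + 18*(-2)) - 32 = (-2 + 90 - 36) - 32 = 52 - 32 = 20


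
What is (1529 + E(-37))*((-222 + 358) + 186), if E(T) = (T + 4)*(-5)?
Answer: 545468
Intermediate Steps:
E(T) = -20 - 5*T (E(T) = (4 + T)*(-5) = -20 - 5*T)
(1529 + E(-37))*((-222 + 358) + 186) = (1529 + (-20 - 5*(-37)))*((-222 + 358) + 186) = (1529 + (-20 + 185))*(136 + 186) = (1529 + 165)*322 = 1694*322 = 545468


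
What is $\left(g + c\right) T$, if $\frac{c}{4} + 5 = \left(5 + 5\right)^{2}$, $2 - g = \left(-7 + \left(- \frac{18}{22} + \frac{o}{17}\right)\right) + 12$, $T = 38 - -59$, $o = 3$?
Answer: $\frac{6850043}{187} \approx 36631.0$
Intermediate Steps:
$T = 97$ ($T = 38 + 59 = 97$)
$g = - \frac{441}{187}$ ($g = 2 - \left(\left(-7 + \left(- \frac{18}{22} + \frac{3}{17}\right)\right) + 12\right) = 2 - \left(\left(-7 + \left(\left(-18\right) \frac{1}{22} + 3 \cdot \frac{1}{17}\right)\right) + 12\right) = 2 - \left(\left(-7 + \left(- \frac{9}{11} + \frac{3}{17}\right)\right) + 12\right) = 2 - \left(\left(-7 - \frac{120}{187}\right) + 12\right) = 2 - \left(- \frac{1429}{187} + 12\right) = 2 - \frac{815}{187} = - \frac{441}{187} \approx -2.3583$)
$c = 380$ ($c = -20 + 4 \left(5 + 5\right)^{2} = -20 + 4 \cdot 10^{2} = -20 + 4 \cdot 100 = -20 + 400 = 380$)
$\left(g + c\right) T = \left(- \frac{441}{187} + 380\right) 97 = \frac{70619}{187} \cdot 97 = \frac{6850043}{187}$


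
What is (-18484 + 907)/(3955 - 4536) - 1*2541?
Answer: -208392/83 ≈ -2510.7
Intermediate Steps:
(-18484 + 907)/(3955 - 4536) - 1*2541 = -17577/(-581) - 2541 = -17577*(-1/581) - 2541 = 2511/83 - 2541 = -208392/83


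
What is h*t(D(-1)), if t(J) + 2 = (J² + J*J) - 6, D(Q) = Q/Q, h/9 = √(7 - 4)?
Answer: -54*√3 ≈ -93.531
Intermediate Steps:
h = 9*√3 (h = 9*√(7 - 4) = 9*√3 ≈ 15.588)
D(Q) = 1
t(J) = -8 + 2*J² (t(J) = -2 + ((J² + J*J) - 6) = -2 + ((J² + J²) - 6) = -2 + (2*J² - 6) = -2 + (-6 + 2*J²) = -8 + 2*J²)
h*t(D(-1)) = (9*√3)*(-8 + 2*1²) = (9*√3)*(-8 + 2*1) = (9*√3)*(-8 + 2) = (9*√3)*(-6) = -54*√3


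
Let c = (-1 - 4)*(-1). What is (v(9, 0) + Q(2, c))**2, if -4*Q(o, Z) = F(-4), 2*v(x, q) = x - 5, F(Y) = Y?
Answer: 9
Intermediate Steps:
c = 5 (c = -5*(-1) = 5)
v(x, q) = -5/2 + x/2 (v(x, q) = (x - 5)/2 = (-5 + x)/2 = -5/2 + x/2)
Q(o, Z) = 1 (Q(o, Z) = -1/4*(-4) = 1)
(v(9, 0) + Q(2, c))**2 = ((-5/2 + (1/2)*9) + 1)**2 = ((-5/2 + 9/2) + 1)**2 = (2 + 1)**2 = 3**2 = 9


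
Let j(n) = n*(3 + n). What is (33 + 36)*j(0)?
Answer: 0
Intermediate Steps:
(33 + 36)*j(0) = (33 + 36)*(0*(3 + 0)) = 69*(0*3) = 69*0 = 0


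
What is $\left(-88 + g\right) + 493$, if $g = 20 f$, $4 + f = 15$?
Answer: $625$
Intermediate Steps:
$f = 11$ ($f = -4 + 15 = 11$)
$g = 220$ ($g = 20 \cdot 11 = 220$)
$\left(-88 + g\right) + 493 = \left(-88 + 220\right) + 493 = 132 + 493 = 625$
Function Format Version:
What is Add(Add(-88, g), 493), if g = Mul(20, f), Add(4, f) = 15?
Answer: 625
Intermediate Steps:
f = 11 (f = Add(-4, 15) = 11)
g = 220 (g = Mul(20, 11) = 220)
Add(Add(-88, g), 493) = Add(Add(-88, 220), 493) = Add(132, 493) = 625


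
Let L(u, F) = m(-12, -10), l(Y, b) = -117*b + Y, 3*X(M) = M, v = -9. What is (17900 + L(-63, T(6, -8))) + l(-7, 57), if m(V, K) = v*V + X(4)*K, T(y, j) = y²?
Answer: 33956/3 ≈ 11319.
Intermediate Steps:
X(M) = M/3
l(Y, b) = Y - 117*b
m(V, K) = -9*V + 4*K/3 (m(V, K) = -9*V + ((⅓)*4)*K = -9*V + 4*K/3)
L(u, F) = 284/3 (L(u, F) = -9*(-12) + (4/3)*(-10) = 108 - 40/3 = 284/3)
(17900 + L(-63, T(6, -8))) + l(-7, 57) = (17900 + 284/3) + (-7 - 117*57) = 53984/3 + (-7 - 6669) = 53984/3 - 6676 = 33956/3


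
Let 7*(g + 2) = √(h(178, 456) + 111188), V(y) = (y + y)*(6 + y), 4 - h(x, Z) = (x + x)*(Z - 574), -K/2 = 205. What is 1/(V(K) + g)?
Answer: 8116311/2688755198858 - 35*√383/1344377599429 ≈ 3.0181e-6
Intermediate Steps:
K = -410 (K = -2*205 = -410)
h(x, Z) = 4 - 2*x*(-574 + Z) (h(x, Z) = 4 - (x + x)*(Z - 574) = 4 - 2*x*(-574 + Z))
V(y) = 2*y*(6 + y) (V(y) = (2*y)*(6 + y) = 2*y*(6 + y))
g = -2 + 20*√383/7 (g = -2 + √((4 + 1148*178 - 2*456*178) + 111188)/7 = -2 + √((4 + 204344 - 162336) + 111188)/7 = -2 + √(42012 + 111188)/7 = -2 + √153200/7 = -2 + (20*√383)/7 = -2 + 20*√383/7 ≈ 53.915)
1/(V(K) + g) = 1/(2*(-410)*(6 - 410) + (-2 + 20*√383/7)) = 1/(2*(-410)*(-404) + (-2 + 20*√383/7)) = 1/(331280 + (-2 + 20*√383/7)) = 1/(331278 + 20*√383/7)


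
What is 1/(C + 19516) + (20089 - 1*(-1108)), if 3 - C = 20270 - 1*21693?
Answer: 443907575/20942 ≈ 21197.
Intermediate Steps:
C = 1426 (C = 3 - (20270 - 1*21693) = 3 - (20270 - 21693) = 3 - 1*(-1423) = 3 + 1423 = 1426)
1/(C + 19516) + (20089 - 1*(-1108)) = 1/(1426 + 19516) + (20089 - 1*(-1108)) = 1/20942 + (20089 + 1108) = 1/20942 + 21197 = 443907575/20942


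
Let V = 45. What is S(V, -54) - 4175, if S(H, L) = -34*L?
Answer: -2339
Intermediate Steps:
S(V, -54) - 4175 = -34*(-54) - 4175 = 1836 - 4175 = -2339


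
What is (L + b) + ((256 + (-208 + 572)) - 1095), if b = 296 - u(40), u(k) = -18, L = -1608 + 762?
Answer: -1007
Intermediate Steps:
L = -846
b = 314 (b = 296 - 1*(-18) = 296 + 18 = 314)
(L + b) + ((256 + (-208 + 572)) - 1095) = (-846 + 314) + ((256 + (-208 + 572)) - 1095) = -532 + ((256 + 364) - 1095) = -532 + (620 - 1095) = -532 - 475 = -1007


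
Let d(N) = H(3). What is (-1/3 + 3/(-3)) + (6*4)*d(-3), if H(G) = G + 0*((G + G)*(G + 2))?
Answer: 212/3 ≈ 70.667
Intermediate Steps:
H(G) = G (H(G) = G + 0*((2*G)*(2 + G)) = G + 0*(2*G*(2 + G)) = G + 0 = G)
d(N) = 3
(-1/3 + 3/(-3)) + (6*4)*d(-3) = (-1/3 + 3/(-3)) + (6*4)*3 = (-1*1/3 + 3*(-1/3)) + 24*3 = (-1/3 - 1) + 72 = -4/3 + 72 = 212/3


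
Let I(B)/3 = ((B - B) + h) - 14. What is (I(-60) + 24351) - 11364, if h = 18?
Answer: 12999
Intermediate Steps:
I(B) = 12 (I(B) = 3*(((B - B) + 18) - 14) = 3*((0 + 18) - 14) = 3*(18 - 14) = 3*4 = 12)
(I(-60) + 24351) - 11364 = (12 + 24351) - 11364 = 24363 - 11364 = 12999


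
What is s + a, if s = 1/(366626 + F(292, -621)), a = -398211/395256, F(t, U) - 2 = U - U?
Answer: -12166242271/12075993064 ≈ -1.0075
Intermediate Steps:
F(t, U) = 2 (F(t, U) = 2 + (U - U) = 2 + 0 = 2)
a = -132737/131752 (a = -398211*1/395256 = -132737/131752 ≈ -1.0075)
s = 1/366628 (s = 1/(366626 + 2) = 1/366628 ≈ 2.7276e-6)
s + a = 1/366628 - 132737/131752 = -12166242271/12075993064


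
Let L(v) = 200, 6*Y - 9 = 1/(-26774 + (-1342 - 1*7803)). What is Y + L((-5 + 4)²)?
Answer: 21713035/107757 ≈ 201.50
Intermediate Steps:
Y = 161635/107757 (Y = 3/2 + 1/(6*(-26774 + (-1342 - 1*7803))) = 3/2 + 1/(6*(-26774 + (-1342 - 7803))) = 3/2 + 1/(6*(-26774 - 9145)) = 3/2 + (⅙)/(-35919) = 3/2 + (⅙)*(-1/35919) = 3/2 - 1/215514 = 161635/107757 ≈ 1.5000)
Y + L((-5 + 4)²) = 161635/107757 + 200 = 21713035/107757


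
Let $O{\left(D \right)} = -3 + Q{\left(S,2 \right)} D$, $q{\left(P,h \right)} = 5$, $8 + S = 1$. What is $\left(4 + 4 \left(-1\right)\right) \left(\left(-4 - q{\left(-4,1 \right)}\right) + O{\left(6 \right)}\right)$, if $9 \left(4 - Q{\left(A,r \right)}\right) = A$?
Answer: $0$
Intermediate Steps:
$S = -7$ ($S = -8 + 1 = -7$)
$Q{\left(A,r \right)} = 4 - \frac{A}{9}$
$O{\left(D \right)} = -3 + \frac{43 D}{9}$ ($O{\left(D \right)} = -3 + \left(4 - - \frac{7}{9}\right) D = -3 + \left(4 + \frac{7}{9}\right) D = -3 + \frac{43 D}{9}$)
$\left(4 + 4 \left(-1\right)\right) \left(\left(-4 - q{\left(-4,1 \right)}\right) + O{\left(6 \right)}\right) = \left(4 + 4 \left(-1\right)\right) \left(\left(-4 - 5\right) + \left(-3 + \frac{43}{9} \cdot 6\right)\right) = \left(4 - 4\right) \left(\left(-4 - 5\right) + \left(-3 + \frac{86}{3}\right)\right) = 0 \left(-9 + \frac{77}{3}\right) = 0 \cdot \frac{50}{3} = 0$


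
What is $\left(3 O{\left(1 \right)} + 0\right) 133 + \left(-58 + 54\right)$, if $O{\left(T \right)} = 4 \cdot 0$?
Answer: $-4$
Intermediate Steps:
$O{\left(T \right)} = 0$
$\left(3 O{\left(1 \right)} + 0\right) 133 + \left(-58 + 54\right) = \left(3 \cdot 0 + 0\right) 133 + \left(-58 + 54\right) = \left(0 + 0\right) 133 - 4 = 0 \cdot 133 - 4 = 0 - 4 = -4$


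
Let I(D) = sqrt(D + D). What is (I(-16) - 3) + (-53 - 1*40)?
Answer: -96 + 4*I*sqrt(2) ≈ -96.0 + 5.6569*I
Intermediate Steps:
I(D) = sqrt(2)*sqrt(D) (I(D) = sqrt(2*D) = sqrt(2)*sqrt(D))
(I(-16) - 3) + (-53 - 1*40) = (sqrt(2)*sqrt(-16) - 3) + (-53 - 1*40) = (sqrt(2)*(4*I) - 3) + (-53 - 40) = (4*I*sqrt(2) - 3) - 93 = (-3 + 4*I*sqrt(2)) - 93 = -96 + 4*I*sqrt(2)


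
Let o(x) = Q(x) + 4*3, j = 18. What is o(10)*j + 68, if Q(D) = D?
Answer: 464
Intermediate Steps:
o(x) = 12 + x (o(x) = x + 4*3 = x + 12 = 12 + x)
o(10)*j + 68 = (12 + 10)*18 + 68 = 22*18 + 68 = 396 + 68 = 464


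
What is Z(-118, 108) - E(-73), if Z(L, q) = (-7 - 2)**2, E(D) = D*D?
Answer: -5248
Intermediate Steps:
E(D) = D**2
Z(L, q) = 81 (Z(L, q) = (-9)**2 = 81)
Z(-118, 108) - E(-73) = 81 - 1*(-73)**2 = 81 - 1*5329 = 81 - 5329 = -5248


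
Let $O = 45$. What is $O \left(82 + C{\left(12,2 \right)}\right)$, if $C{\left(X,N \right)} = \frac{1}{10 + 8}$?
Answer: $\frac{7385}{2} \approx 3692.5$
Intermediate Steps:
$C{\left(X,N \right)} = \frac{1}{18}$
$O \left(82 + C{\left(12,2 \right)}\right) = 45 \left(82 + \frac{1}{18}\right) = 45 \cdot \frac{1477}{18} = \frac{7385}{2}$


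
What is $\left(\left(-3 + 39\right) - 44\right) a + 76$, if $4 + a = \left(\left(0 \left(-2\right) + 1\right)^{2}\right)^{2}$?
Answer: $100$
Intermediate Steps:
$a = -3$ ($a = -4 + \left(\left(0 \left(-2\right) + 1\right)^{2}\right)^{2} = -4 + \left(\left(0 + 1\right)^{2}\right)^{2} = -4 + \left(1^{2}\right)^{2} = -4 + 1^{2} = -4 + 1 = -3$)
$\left(\left(-3 + 39\right) - 44\right) a + 76 = \left(\left(-3 + 39\right) - 44\right) \left(-3\right) + 76 = \left(36 - 44\right) \left(-3\right) + 76 = \left(-8\right) \left(-3\right) + 76 = 24 + 76 = 100$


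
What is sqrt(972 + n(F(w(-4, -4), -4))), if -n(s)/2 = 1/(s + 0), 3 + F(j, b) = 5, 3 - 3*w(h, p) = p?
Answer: sqrt(971) ≈ 31.161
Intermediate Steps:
w(h, p) = 1 - p/3
F(j, b) = 2 (F(j, b) = -3 + 5 = 2)
n(s) = -2/s (n(s) = -2/(s + 0) = -2/s)
sqrt(972 + n(F(w(-4, -4), -4))) = sqrt(972 - 2/2) = sqrt(972 - 2*1/2) = sqrt(972 - 1) = sqrt(971)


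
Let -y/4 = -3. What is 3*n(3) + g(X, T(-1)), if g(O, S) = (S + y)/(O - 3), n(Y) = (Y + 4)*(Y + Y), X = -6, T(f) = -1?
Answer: 1123/9 ≈ 124.78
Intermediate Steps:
y = 12 (y = -4*(-3) = 12)
n(Y) = 2*Y*(4 + Y) (n(Y) = (4 + Y)*(2*Y) = 2*Y*(4 + Y))
g(O, S) = (12 + S)/(-3 + O) (g(O, S) = (S + 12)/(O - 3) = (12 + S)/(-3 + O))
3*n(3) + g(X, T(-1)) = 3*(2*3*(4 + 3)) + (12 - 1)/(-3 - 6) = 3*(2*3*7) + 11/(-9) = 3*42 - ⅑*11 = 126 - 11/9 = 1123/9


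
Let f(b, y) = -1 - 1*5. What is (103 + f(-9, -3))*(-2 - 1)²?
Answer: 873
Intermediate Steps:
f(b, y) = -6 (f(b, y) = -1 - 5 = -6)
(103 + f(-9, -3))*(-2 - 1)² = (103 - 6)*(-2 - 1)² = 97*(-3)² = 97*9 = 873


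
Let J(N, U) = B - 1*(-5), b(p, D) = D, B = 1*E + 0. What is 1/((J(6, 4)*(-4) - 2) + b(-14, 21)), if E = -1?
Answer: ⅓ ≈ 0.33333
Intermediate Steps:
B = -1 (B = 1*(-1) + 0 = -1 + 0 = -1)
J(N, U) = 4 (J(N, U) = -1 - 1*(-5) = -1 + 5 = 4)
1/((J(6, 4)*(-4) - 2) + b(-14, 21)) = 1/((4*(-4) - 2) + 21) = 1/((-16 - 2) + 21) = 1/(-18 + 21) = 1/3 = ⅓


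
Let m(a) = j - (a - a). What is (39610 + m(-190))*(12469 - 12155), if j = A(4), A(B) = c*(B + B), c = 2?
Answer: 12442564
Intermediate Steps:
A(B) = 4*B (A(B) = 2*(B + B) = 2*(2*B) = 4*B)
j = 16 (j = 4*4 = 16)
m(a) = 16 (m(a) = 16 - (a - a) = 16 - 1*0 = 16 + 0 = 16)
(39610 + m(-190))*(12469 - 12155) = (39610 + 16)*(12469 - 12155) = 39626*314 = 12442564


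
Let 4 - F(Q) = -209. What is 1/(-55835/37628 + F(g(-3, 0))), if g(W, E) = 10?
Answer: 37628/7958929 ≈ 0.0047278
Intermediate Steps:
F(Q) = 213 (F(Q) = 4 - 1*(-209) = 4 + 209 = 213)
1/(-55835/37628 + F(g(-3, 0))) = 1/(-55835/37628 + 213) = 1/(7958929/37628) = 37628/7958929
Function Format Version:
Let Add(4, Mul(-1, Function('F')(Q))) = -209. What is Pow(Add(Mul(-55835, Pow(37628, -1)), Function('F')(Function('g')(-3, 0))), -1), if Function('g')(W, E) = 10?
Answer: Rational(37628, 7958929) ≈ 0.0047278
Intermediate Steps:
Function('F')(Q) = 213 (Function('F')(Q) = Add(4, Mul(-1, -209)) = Add(4, 209) = 213)
Pow(Add(Mul(-55835, Pow(37628, -1)), Function('F')(Function('g')(-3, 0))), -1) = Pow(Add(Mul(-55835, Pow(37628, -1)), 213), -1) = Pow(Add(Mul(-55835, Rational(1, 37628)), 213), -1) = Pow(Add(Rational(-55835, 37628), 213), -1) = Pow(Rational(7958929, 37628), -1) = Rational(37628, 7958929)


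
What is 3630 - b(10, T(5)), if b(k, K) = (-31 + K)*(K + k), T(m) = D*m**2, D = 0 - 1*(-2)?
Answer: 2490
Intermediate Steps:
D = 2 (D = 0 + 2 = 2)
T(m) = 2*m**2
3630 - b(10, T(5)) = 3630 - ((2*5**2)**2 - 62*5**2 - 31*10 + (2*5**2)*10) = 3630 - ((2*25)**2 - 62*25 - 310 + (2*25)*10) = 3630 - (50**2 - 31*50 - 310 + 50*10) = 3630 - (2500 - 1550 - 310 + 500) = 3630 - 1*1140 = 3630 - 1140 = 2490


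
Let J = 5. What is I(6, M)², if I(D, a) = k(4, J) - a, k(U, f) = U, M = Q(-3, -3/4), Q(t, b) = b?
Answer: 361/16 ≈ 22.563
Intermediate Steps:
M = -¾ (M = -3/4 = -3*¼ = -¾ ≈ -0.75000)
I(D, a) = 4 - a
I(6, M)² = (4 - 1*(-¾))² = (4 + ¾)² = (19/4)² = 361/16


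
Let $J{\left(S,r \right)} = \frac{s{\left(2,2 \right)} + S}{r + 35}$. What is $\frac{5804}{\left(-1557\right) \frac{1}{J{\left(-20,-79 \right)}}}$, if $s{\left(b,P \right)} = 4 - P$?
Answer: $- \frac{2902}{1903} \approx -1.525$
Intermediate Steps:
$J{\left(S,r \right)} = \frac{2 + S}{35 + r}$ ($J{\left(S,r \right)} = \frac{\left(4 - 2\right) + S}{r + 35} = \frac{\left(4 - 2\right) + S}{35 + r} = \frac{2 + S}{35 + r}$)
$\frac{5804}{\left(-1557\right) \frac{1}{J{\left(-20,-79 \right)}}} = \frac{5804}{\left(-1557\right) \frac{1}{\frac{1}{35 - 79} \left(2 - 20\right)}} = \frac{5804}{\left(-1557\right) \frac{1}{\frac{1}{-44} \left(-18\right)}} = \frac{5804}{\left(-1557\right) \frac{1}{\left(- \frac{1}{44}\right) \left(-18\right)}} = \frac{5804}{\left(-1557\right) \frac{1}{\frac{9}{22}}} = \frac{5804}{\left(-1557\right) \frac{22}{9}} = \frac{5804}{-3806} = 5804 \left(- \frac{1}{3806}\right) = - \frac{2902}{1903}$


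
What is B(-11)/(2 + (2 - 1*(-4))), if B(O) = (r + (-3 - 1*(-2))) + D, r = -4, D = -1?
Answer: -¾ ≈ -0.75000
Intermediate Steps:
B(O) = -6 (B(O) = (-4 + (-3 - 1*(-2))) - 1 = (-4 + (-3 + 2)) - 1 = (-4 - 1) - 1 = -5 - 1 = -6)
B(-11)/(2 + (2 - 1*(-4))) = -6/(2 + (2 - 1*(-4))) = -6/(2 + (2 + 4)) = -6/(2 + 6) = -6/8 = (⅛)*(-6) = -¾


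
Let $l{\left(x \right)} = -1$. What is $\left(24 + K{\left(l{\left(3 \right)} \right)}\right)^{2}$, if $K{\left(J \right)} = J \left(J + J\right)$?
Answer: $676$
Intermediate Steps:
$K{\left(J \right)} = 2 J^{2}$ ($K{\left(J \right)} = J 2 J = 2 J^{2}$)
$\left(24 + K{\left(l{\left(3 \right)} \right)}\right)^{2} = \left(24 + 2 \left(-1\right)^{2}\right)^{2} = \left(24 + 2 \cdot 1\right)^{2} = \left(24 + 2\right)^{2} = 26^{2} = 676$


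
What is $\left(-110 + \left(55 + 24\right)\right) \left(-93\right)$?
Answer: $2883$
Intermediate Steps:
$\left(-110 + \left(55 + 24\right)\right) \left(-93\right) = \left(-110 + 79\right) \left(-93\right) = \left(-31\right) \left(-93\right) = 2883$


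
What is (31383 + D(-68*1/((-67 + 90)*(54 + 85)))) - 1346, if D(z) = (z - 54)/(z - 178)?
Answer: 8547625332/284567 ≈ 30037.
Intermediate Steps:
D(z) = (-54 + z)/(-178 + z)
(31383 + D(-68*1/((-67 + 90)*(54 + 85)))) - 1346 = (31383 + (-54 - 68*1/((-67 + 90)*(54 + 85)))/(-178 - 68*1/((-67 + 90)*(54 + 85)))) - 1346 = (31383 + (-54 - 68/(23*139))/(-178 - 68/(23*139))) - 1346 = (31383 + (-54 - 68/3197)/(-178 - 68/3197)) - 1346 = (31383 - 172706/3197/(-569134/3197)) - 1346 = (31383 - 3197/569134*(-172706/3197)) - 1346 = (31383 + 86353/284567) - 1346 = 8930652514/284567 - 1346 = 8547625332/284567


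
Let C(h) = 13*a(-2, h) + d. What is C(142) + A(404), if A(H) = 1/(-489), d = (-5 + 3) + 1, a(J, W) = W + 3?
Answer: 921275/489 ≈ 1884.0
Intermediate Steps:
a(J, W) = 3 + W
d = -1 (d = -2 + 1 = -1)
C(h) = 38 + 13*h (C(h) = 13*(3 + h) - 1 = (39 + 13*h) - 1 = 38 + 13*h)
A(H) = -1/489
C(142) + A(404) = (38 + 13*142) - 1/489 = (38 + 1846) - 1/489 = 1884 - 1/489 = 921275/489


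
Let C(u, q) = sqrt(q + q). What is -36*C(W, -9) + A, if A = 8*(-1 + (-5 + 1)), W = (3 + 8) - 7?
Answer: -40 - 108*I*sqrt(2) ≈ -40.0 - 152.74*I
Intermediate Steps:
W = 4 (W = 11 - 7 = 4)
C(u, q) = sqrt(2)*sqrt(q) (C(u, q) = sqrt(2*q) = sqrt(2)*sqrt(q))
A = -40 (A = 8*(-1 - 4) = 8*(-5) = -40)
-36*C(W, -9) + A = -36*sqrt(2)*sqrt(-9) - 40 = -36*sqrt(2)*3*I - 40 = -108*I*sqrt(2) - 40 = -40 - 108*I*sqrt(2)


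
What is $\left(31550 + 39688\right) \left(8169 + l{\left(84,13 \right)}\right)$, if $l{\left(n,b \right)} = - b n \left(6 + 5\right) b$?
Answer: $-10542297906$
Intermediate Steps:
$l{\left(n,b \right)} = - 11 n b^{2}$ ($l{\left(n,b \right)} = - b n 11 b = - b 11 n b = - 11 b n b = - 11 n b^{2}$)
$\left(31550 + 39688\right) \left(8169 + l{\left(84,13 \right)}\right) = \left(31550 + 39688\right) \left(8169 - 924 \cdot 13^{2}\right) = 71238 \left(8169 - 924 \cdot 169\right) = 71238 \left(8169 - 156156\right) = 71238 \left(-147987\right) = -10542297906$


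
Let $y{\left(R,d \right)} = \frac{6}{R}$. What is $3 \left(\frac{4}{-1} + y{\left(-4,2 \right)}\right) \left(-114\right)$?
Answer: $1881$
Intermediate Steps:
$3 \left(\frac{4}{-1} + y{\left(-4,2 \right)}\right) \left(-114\right) = 3 \left(\frac{4}{-1} + \frac{6}{-4}\right) \left(-114\right) = 3 \left(4 \left(-1\right) + 6 \left(- \frac{1}{4}\right)\right) \left(-114\right) = 3 \left(-4 - \frac{3}{2}\right) \left(-114\right) = 3 \left(- \frac{11}{2}\right) \left(-114\right) = \left(- \frac{33}{2}\right) \left(-114\right) = 1881$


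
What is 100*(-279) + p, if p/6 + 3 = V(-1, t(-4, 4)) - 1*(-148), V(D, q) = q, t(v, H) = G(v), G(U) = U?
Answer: -27054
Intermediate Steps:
t(v, H) = v
p = 846 (p = -18 + 6*(-4 - 1*(-148)) = -18 + 6*(-4 + 148) = -18 + 6*144 = -18 + 864 = 846)
100*(-279) + p = 100*(-279) + 846 = -27900 + 846 = -27054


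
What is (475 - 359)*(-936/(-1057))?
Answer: 108576/1057 ≈ 102.72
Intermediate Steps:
(475 - 359)*(-936/(-1057)) = 116*(-936*(-1/1057)) = 116*(936/1057) = 108576/1057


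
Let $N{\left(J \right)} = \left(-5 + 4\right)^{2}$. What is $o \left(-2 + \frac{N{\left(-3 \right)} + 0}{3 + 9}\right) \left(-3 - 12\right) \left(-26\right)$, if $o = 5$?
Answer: $- \frac{7475}{2} \approx -3737.5$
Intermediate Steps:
$N{\left(J \right)} = 1$ ($N{\left(J \right)} = \left(-1\right)^{2} = 1$)
$o \left(-2 + \frac{N{\left(-3 \right)} + 0}{3 + 9}\right) \left(-3 - 12\right) \left(-26\right) = 5 \left(-2 + \frac{1 + 0}{3 + 9}\right) \left(-3 - 12\right) \left(-26\right) = 5 \left(-2 + 1 \cdot \frac{1}{12}\right) \left(-15\right) \left(-26\right) = 5 \left(-2 + \frac{1}{12}\right) \left(-15\right) \left(-26\right) = 5 \left(\left(- \frac{23}{12}\right) \left(-15\right)\right) \left(-26\right) = 5 \cdot \frac{115}{4} \left(-26\right) = \frac{575}{4} \left(-26\right) = - \frac{7475}{2}$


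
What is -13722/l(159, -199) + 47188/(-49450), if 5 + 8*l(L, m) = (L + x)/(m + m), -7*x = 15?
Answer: 1890359736742/92891825 ≈ 20350.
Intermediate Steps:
x = -15/7 (x = -1/7*15 = -15/7 ≈ -2.1429)
l(L, m) = -5/8 + (-15/7 + L)/(16*m) (l(L, m) = -5/8 + ((L - 15/7)/(m + m))/8 = -5/8 + ((-15/7 + L)/((2*m)))/8 = -5/8 + ((-15/7 + L)*(1/(2*m)))/8 = -5/8 + ((-15/7 + L)/(2*m))/8 = -5/8 + (-15/7 + L)/(16*m))
-13722/l(159, -199) + 47188/(-49450) = -13722*(-22288/(-15 - 70*(-199) + 7*159)) + 47188/(-49450) = -13722*(-22288/(-15 + 13930 + 1113)) + 47188*(-1/49450) = -13722/((1/112)*(-1/199)*15028) - 23594/24725 = -13722/(-3757/5572) - 23594/24725 = -13722*(-5572/3757) - 23594/24725 = 76458984/3757 - 23594/24725 = 1890359736742/92891825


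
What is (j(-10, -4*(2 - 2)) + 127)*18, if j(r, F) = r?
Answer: 2106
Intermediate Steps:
(j(-10, -4*(2 - 2)) + 127)*18 = (-10 + 127)*18 = 117*18 = 2106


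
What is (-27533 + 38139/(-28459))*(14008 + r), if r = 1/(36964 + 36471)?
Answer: -42424813367085214/109994035 ≈ -3.8570e+8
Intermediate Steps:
r = 1/73435 ≈ 1.3617e-5
(-27533 + 38139/(-28459))*(14008 + r) = (-27533 + 38139/(-28459))*(14008 + 1/73435) = (-27533 + 38139*(-1/28459))*(1028677481/73435) = (-27533 - 38139/28459)*(1028677481/73435) = -783599786/28459*1028677481/73435 = -42424813367085214/109994035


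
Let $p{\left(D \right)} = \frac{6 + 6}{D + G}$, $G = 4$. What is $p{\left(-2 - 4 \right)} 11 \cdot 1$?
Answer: $-66$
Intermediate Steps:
$p{\left(D \right)} = \frac{12}{4 + D}$ ($p{\left(D \right)} = \frac{6 + 6}{D + 4} = \frac{12}{4 + D}$)
$p{\left(-2 - 4 \right)} 11 \cdot 1 = \frac{12}{4 - 6} \cdot 11 \cdot 1 = \frac{12}{-2} \cdot 11 \cdot 1 = 12 \left(- \frac{1}{2}\right) 11 \cdot 1 = \left(-6\right) 11 \cdot 1 = \left(-66\right) 1 = -66$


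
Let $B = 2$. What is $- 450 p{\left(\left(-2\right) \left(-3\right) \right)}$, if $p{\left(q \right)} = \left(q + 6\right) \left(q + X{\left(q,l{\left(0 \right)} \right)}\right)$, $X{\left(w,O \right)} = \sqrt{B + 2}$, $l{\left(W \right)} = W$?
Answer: $-43200$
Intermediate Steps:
$X{\left(w,O \right)} = 2$ ($X{\left(w,O \right)} = \sqrt{2 + 2} = \sqrt{4} = 2$)
$p{\left(q \right)} = \left(2 + q\right) \left(6 + q\right)$ ($p{\left(q \right)} = \left(q + 6\right) \left(q + 2\right) = \left(6 + q\right) \left(2 + q\right) = \left(2 + q\right) \left(6 + q\right)$)
$- 450 p{\left(\left(-2\right) \left(-3\right) \right)} = - 450 \left(12 + \left(\left(-2\right) \left(-3\right)\right)^{2} + 8 \left(\left(-2\right) \left(-3\right)\right)\right) = - 450 \left(12 + 6^{2} + 8 \cdot 6\right) = - 450 \left(12 + 36 + 48\right) = \left(-450\right) 96 = -43200$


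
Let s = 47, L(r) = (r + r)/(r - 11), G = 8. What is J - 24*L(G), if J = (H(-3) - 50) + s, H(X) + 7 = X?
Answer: 115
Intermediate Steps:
H(X) = -7 + X
L(r) = 2*r/(-11 + r) (L(r) = (2*r)/(-11 + r) = 2*r/(-11 + r))
J = -13 (J = ((-7 - 3) - 50) + 47 = (-10 - 50) + 47 = -60 + 47 = -13)
J - 24*L(G) = -13 - 48*8/(-11 + 8) = -13 - 48*8/(-3) = -13 - 48*8*(-1)/3 = -13 - 24*(-16/3) = -13 + 128 = 115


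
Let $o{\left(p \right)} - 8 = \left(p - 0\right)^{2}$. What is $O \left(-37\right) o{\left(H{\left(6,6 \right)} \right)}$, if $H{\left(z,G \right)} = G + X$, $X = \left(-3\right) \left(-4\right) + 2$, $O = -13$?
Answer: $196248$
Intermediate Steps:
$X = 14$ ($X = 12 + 2 = 14$)
$H{\left(z,G \right)} = 14 + G$ ($H{\left(z,G \right)} = G + 14 = 14 + G$)
$o{\left(p \right)} = 8 + p^{2}$ ($o{\left(p \right)} = 8 + \left(p - 0\right)^{2} = 8 + \left(p + 0\right)^{2} = 8 + p^{2}$)
$O \left(-37\right) o{\left(H{\left(6,6 \right)} \right)} = \left(-13\right) \left(-37\right) \left(8 + \left(14 + 6\right)^{2}\right) = 481 \left(8 + 20^{2}\right) = 481 \left(8 + 400\right) = 481 \cdot 408 = 196248$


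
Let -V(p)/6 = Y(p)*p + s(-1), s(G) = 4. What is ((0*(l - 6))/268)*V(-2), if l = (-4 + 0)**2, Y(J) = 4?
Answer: 0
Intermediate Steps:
l = 16 (l = (-4)**2 = 16)
V(p) = -24 - 24*p (V(p) = -6*(4*p + 4) = -6*(4 + 4*p) = -24 - 24*p)
((0*(l - 6))/268)*V(-2) = ((0*(16 - 6))/268)*(-24 - 24*(-2)) = ((0*10)*(1/268))*(-24 + 48) = (0*(1/268))*24 = 0*24 = 0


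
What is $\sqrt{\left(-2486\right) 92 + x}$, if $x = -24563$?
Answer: $5 i \sqrt{10131} \approx 503.26 i$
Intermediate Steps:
$\sqrt{\left(-2486\right) 92 + x} = \sqrt{\left(-2486\right) 92 - 24563} = \sqrt{-228712 - 24563} = \sqrt{-253275} = 5 i \sqrt{10131}$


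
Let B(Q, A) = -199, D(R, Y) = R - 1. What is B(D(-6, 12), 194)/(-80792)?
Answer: 199/80792 ≈ 0.0024631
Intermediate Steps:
D(R, Y) = -1 + R
B(D(-6, 12), 194)/(-80792) = -199/(-80792) = -199*(-1/80792) = 199/80792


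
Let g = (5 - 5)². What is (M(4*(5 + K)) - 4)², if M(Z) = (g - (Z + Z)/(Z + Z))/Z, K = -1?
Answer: 4225/256 ≈ 16.504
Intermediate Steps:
g = 0 (g = 0² = 0)
M(Z) = -1/Z (M(Z) = (0 - (Z + Z)/(Z + Z))/Z = (0 - 2*Z/(2*Z))/Z = (0 - 2*Z*1/(2*Z))/Z = (0 - 1*1)/Z = (0 - 1)/Z = -1/Z)
(M(4*(5 + K)) - 4)² = (-1/(4*(5 - 1)) - 4)² = (-1/(4*4) - 4)² = (-1/16 - 4)² = (-65/16)² = 4225/256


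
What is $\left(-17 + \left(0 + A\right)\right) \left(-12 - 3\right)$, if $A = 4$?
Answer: $195$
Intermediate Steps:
$\left(-17 + \left(0 + A\right)\right) \left(-12 - 3\right) = \left(-17 + \left(0 + 4\right)\right) \left(-12 - 3\right) = \left(-17 + 4\right) \left(-12 - 3\right) = \left(-13\right) \left(-15\right) = 195$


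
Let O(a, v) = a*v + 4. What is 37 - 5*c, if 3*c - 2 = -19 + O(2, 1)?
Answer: 166/3 ≈ 55.333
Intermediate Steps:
O(a, v) = 4 + a*v
c = -11/3 (c = ⅔ + (-19 + (4 + 2*1))/3 = ⅔ + (-19 + (4 + 2))/3 = ⅔ + (-19 + 6)/3 = ⅔ + (⅓)*(-13) = ⅔ - 13/3 = -11/3 ≈ -3.6667)
37 - 5*c = 37 - 5*(-11/3) = 37 + 55/3 = 166/3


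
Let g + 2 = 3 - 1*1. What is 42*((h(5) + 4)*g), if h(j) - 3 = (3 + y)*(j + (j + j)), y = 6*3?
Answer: 0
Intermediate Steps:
g = 0 (g = -2 + (3 - 1*1) = -2 + (3 - 1) = -2 + 2 = 0)
y = 18
h(j) = 3 + 63*j (h(j) = 3 + (3 + 18)*(j + (j + j)) = 3 + 21*(j + 2*j) = 3 + 21*(3*j) = 3 + 63*j)
42*((h(5) + 4)*g) = 42*(((3 + 63*5) + 4)*0) = 42*(((3 + 315) + 4)*0) = 42*((318 + 4)*0) = 42*(322*0) = 42*0 = 0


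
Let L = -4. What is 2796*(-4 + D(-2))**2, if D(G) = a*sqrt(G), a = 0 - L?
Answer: 44736*(1 - I*sqrt(2))**2 ≈ -44736.0 - 1.2653e+5*I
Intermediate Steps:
a = 4 (a = 0 - 1*(-4) = 0 + 4 = 4)
D(G) = 4*sqrt(G)
2796*(-4 + D(-2))**2 = 2796*(-4 + 4*sqrt(-2))**2 = 2796*(-4 + 4*(I*sqrt(2)))**2 = 2796*(-4 + 4*I*sqrt(2))**2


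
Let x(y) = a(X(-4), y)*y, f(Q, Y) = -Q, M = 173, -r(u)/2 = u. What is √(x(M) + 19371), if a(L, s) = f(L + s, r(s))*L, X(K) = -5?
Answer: 3*√18299 ≈ 405.82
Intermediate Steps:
r(u) = -2*u
a(L, s) = L*(-L - s) (a(L, s) = (-(L + s))*L = (-L - s)*L = L*(-L - s))
x(y) = y*(-25 + 5*y) (x(y) = (-1*(-5)*(-5 + y))*y = (-25 + 5*y)*y = y*(-25 + 5*y))
√(x(M) + 19371) = √(5*173*(-5 + 173) + 19371) = √(5*173*168 + 19371) = √(145320 + 19371) = √164691 = 3*√18299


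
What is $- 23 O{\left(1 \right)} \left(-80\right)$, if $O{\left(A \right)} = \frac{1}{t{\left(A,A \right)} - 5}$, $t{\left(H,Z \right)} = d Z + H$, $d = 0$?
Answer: $-460$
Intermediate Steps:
$t{\left(H,Z \right)} = H$ ($t{\left(H,Z \right)} = 0 Z + H = 0 + H = H$)
$O{\left(A \right)} = \frac{1}{-5 + A}$ ($O{\left(A \right)} = \frac{1}{A - 5} = \frac{1}{-5 + A}$)
$- 23 O{\left(1 \right)} \left(-80\right) = - \frac{23}{-5 + 1} \left(-80\right) = - \frac{23}{-4} \left(-80\right) = \left(-23\right) \left(- \frac{1}{4}\right) \left(-80\right) = \frac{23}{4} \left(-80\right) = -460$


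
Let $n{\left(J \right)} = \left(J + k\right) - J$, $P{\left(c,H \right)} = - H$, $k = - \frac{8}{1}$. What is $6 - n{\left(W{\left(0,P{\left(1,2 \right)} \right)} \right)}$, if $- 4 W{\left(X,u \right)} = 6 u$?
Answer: $14$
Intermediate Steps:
$k = -8$ ($k = \left(-8\right) 1 = -8$)
$W{\left(X,u \right)} = - \frac{3 u}{2}$ ($W{\left(X,u \right)} = - \frac{6 u}{4} = - \frac{3 u}{2}$)
$n{\left(J \right)} = -8$ ($n{\left(J \right)} = \left(J - 8\right) - J = \left(-8 + J\right) - J = -8$)
$6 - n{\left(W{\left(0,P{\left(1,2 \right)} \right)} \right)} = 6 - -8 = 6 + 8 = 14$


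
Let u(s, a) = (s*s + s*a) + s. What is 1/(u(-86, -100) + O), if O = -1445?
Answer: 1/14465 ≈ 6.9132e-5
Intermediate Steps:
u(s, a) = s + s**2 + a*s (u(s, a) = (s**2 + a*s) + s = s + s**2 + a*s)
1/(u(-86, -100) + O) = 1/(-86*(1 - 100 - 86) - 1445) = 1/(-86*(-185) - 1445) = 1/(15910 - 1445) = 1/14465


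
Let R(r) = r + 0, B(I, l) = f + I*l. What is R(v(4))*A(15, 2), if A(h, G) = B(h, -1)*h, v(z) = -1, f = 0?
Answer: 225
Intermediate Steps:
B(I, l) = I*l (B(I, l) = 0 + I*l = I*l)
A(h, G) = -h² (A(h, G) = (h*(-1))*h = (-h)*h = -h²)
R(r) = r
R(v(4))*A(15, 2) = -(-1)*15² = -(-1)*225 = -1*(-225) = 225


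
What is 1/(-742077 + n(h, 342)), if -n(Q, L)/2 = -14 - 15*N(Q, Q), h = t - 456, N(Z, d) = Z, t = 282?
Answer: -1/747269 ≈ -1.3382e-6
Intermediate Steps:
h = -174 (h = 282 - 456 = -174)
n(Q, L) = 28 + 30*Q (n(Q, L) = -2*(-14 - 15*Q) = 28 + 30*Q)
1/(-742077 + n(h, 342)) = 1/(-742077 + (28 + 30*(-174))) = 1/(-742077 + (28 - 5220)) = 1/(-742077 - 5192) = 1/(-747269) = -1/747269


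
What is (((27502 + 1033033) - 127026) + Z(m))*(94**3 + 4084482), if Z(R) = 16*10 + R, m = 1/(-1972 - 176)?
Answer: 4928634066725863/1074 ≈ 4.5890e+12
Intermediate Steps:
m = -1/2148 (m = 1/(-2148) = -1/2148 ≈ -0.00046555)
Z(R) = 160 + R
(((27502 + 1033033) - 127026) + Z(m))*(94**3 + 4084482) = (((27502 + 1033033) - 127026) + (160 - 1/2148))*(94**3 + 4084482) = ((1060535 - 127026) + 343679/2148)*(830584 + 4084482) = (933509 + 343679/2148)*4915066 = (2005521011/2148)*4915066 = 4928634066725863/1074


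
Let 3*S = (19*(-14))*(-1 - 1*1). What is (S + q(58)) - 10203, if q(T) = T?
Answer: -29903/3 ≈ -9967.7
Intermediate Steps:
S = 532/3 (S = ((19*(-14))*(-1 - 1*1))/3 = (-266*(-1 - 1))/3 = (-266*(-2))/3 = (1/3)*532 = 532/3 ≈ 177.33)
(S + q(58)) - 10203 = (532/3 + 58) - 10203 = 706/3 - 10203 = -29903/3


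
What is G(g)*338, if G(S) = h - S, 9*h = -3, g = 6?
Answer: -6422/3 ≈ -2140.7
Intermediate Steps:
h = -⅓ (h = (⅑)*(-3) = -⅓ ≈ -0.33333)
G(S) = -⅓ - S
G(g)*338 = (-⅓ - 1*6)*338 = (-⅓ - 6)*338 = -19/3*338 = -6422/3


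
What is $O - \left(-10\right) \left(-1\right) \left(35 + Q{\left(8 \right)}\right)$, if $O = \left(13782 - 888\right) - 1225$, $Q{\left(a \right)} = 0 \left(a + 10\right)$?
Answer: $11319$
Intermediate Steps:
$Q{\left(a \right)} = 0$ ($Q{\left(a \right)} = 0 \left(10 + a\right) = 0$)
$O = 11669$ ($O = 12894 - 1225 = 11669$)
$O - \left(-10\right) \left(-1\right) \left(35 + Q{\left(8 \right)}\right) = 11669 - \left(-10\right) \left(-1\right) \left(35 + 0\right) = 11669 - 10 \cdot 35 = 11669 - 350 = 11319$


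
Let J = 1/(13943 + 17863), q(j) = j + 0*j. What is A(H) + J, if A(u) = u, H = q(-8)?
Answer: -254447/31806 ≈ -8.0000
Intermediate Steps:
q(j) = j (q(j) = j + 0 = j)
H = -8
J = 1/31806 ≈ 3.1441e-5
A(H) + J = -8 + 1/31806 = -254447/31806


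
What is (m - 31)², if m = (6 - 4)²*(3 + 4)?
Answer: 9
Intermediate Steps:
m = 28 (m = 2²*7 = 4*7 = 28)
(m - 31)² = (28 - 31)² = (-3)² = 9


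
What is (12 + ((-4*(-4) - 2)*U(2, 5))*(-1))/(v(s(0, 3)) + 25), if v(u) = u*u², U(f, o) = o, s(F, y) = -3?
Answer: 29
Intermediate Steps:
v(u) = u³
(12 + ((-4*(-4) - 2)*U(2, 5))*(-1))/(v(s(0, 3)) + 25) = (12 + ((-4*(-4) - 2)*5)*(-1))/((-3)³ + 25) = (12 + ((16 - 2)*5)*(-1))/(-27 + 25) = (12 + (14*5)*(-1))/(-2) = (12 + 70*(-1))*(-½) = (12 - 70)*(-½) = -58*(-½) = 29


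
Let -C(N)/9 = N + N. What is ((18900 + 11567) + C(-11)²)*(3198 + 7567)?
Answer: 750008315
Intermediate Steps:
C(N) = -18*N (C(N) = -9*(N + N) = -18*N)
((18900 + 11567) + C(-11)²)*(3198 + 7567) = ((18900 + 11567) + (-18*(-11))²)*(3198 + 7567) = (30467 + 198²)*10765 = (30467 + 39204)*10765 = 69671*10765 = 750008315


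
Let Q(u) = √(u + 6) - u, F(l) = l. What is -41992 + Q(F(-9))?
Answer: -41983 + I*√3 ≈ -41983.0 + 1.732*I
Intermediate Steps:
Q(u) = √(6 + u) - u
-41992 + Q(F(-9)) = -41992 + (√(6 - 9) - 1*(-9)) = -41992 + (√(-3) + 9) = -41992 + (I*√3 + 9) = -41992 + (9 + I*√3) = -41983 + I*√3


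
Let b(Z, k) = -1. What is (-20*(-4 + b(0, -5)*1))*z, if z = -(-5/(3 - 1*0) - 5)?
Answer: 2000/3 ≈ 666.67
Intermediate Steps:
z = 20/3 (z = -(-5/(3 + 0) - 5) = -(-5/3 - 5) = -1*(-20/3) = 20/3 ≈ 6.6667)
(-20*(-4 + b(0, -5)*1))*z = -20*(-4 - 1*1)*(20/3) = -20*(-4 - 1)*(20/3) = -20*(-5)*(20/3) = 100*(20/3) = 2000/3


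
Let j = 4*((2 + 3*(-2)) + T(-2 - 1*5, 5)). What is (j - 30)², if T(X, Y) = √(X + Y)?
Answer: 2084 - 368*I*√2 ≈ 2084.0 - 520.43*I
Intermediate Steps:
j = -16 + 4*I*√2 (j = 4*((2 + 3*(-2)) + √((-2 - 1*5) + 5)) = 4*((2 - 6) + √((-2 - 5) + 5)) = 4*(-4 + √(-7 + 5)) = 4*(-4 + √(-2)) = 4*(-4 + I*√2) = -16 + 4*I*√2 ≈ -16.0 + 5.6569*I)
(j - 30)² = ((-16 + 4*I*√2) - 30)² = (-46 + 4*I*√2)²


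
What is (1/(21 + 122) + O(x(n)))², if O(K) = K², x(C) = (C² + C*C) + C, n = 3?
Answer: 3977068096/20449 ≈ 1.9449e+5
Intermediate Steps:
x(C) = C + 2*C² (x(C) = (C² + C²) + C = 2*C² + C = C + 2*C²)
(1/(21 + 122) + O(x(n)))² = (1/(21 + 122) + (3*(1 + 2*3))²)² = (1/143 + (3*(1 + 6))²)² = (1/143 + (3*7)²)² = (1/143 + 21²)² = (1/143 + 441)² = (63064/143)² = 3977068096/20449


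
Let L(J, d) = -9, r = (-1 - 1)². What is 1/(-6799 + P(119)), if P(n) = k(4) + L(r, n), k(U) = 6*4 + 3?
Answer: -1/6781 ≈ -0.00014747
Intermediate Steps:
r = 4 (r = (-2)² = 4)
k(U) = 27 (k(U) = 24 + 3 = 27)
P(n) = 18 (P(n) = 27 - 9 = 18)
1/(-6799 + P(119)) = 1/(-6799 + 18) = 1/(-6781) = -1/6781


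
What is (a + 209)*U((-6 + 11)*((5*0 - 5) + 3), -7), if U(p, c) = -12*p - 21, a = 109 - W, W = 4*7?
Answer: 28710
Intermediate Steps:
W = 28
a = 81 (a = 109 - 1*28 = 109 - 28 = 81)
U(p, c) = -21 - 12*p
(a + 209)*U((-6 + 11)*((5*0 - 5) + 3), -7) = (81 + 209)*(-21 - 12*(-6 + 11)*((5*0 - 5) + 3)) = 290*(-21 - 60*((0 - 5) + 3)) = 290*(-21 - 60*(-5 + 3)) = 290*(-21 - 60*(-2)) = 290*(-21 - 12*(-10)) = 290*(-21 + 120) = 290*99 = 28710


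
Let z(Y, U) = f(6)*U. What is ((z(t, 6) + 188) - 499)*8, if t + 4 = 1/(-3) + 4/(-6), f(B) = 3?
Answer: -2344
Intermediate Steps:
t = -5 (t = -4 + (1/(-3) + 4/(-6)) = -4 + (1*(-1/3) + 4*(-1/6)) = -4 + (-1/3 - 2/3) = -4 - 1 = -5)
z(Y, U) = 3*U
((z(t, 6) + 188) - 499)*8 = ((3*6 + 188) - 499)*8 = ((18 + 188) - 499)*8 = (206 - 499)*8 = -293*8 = -2344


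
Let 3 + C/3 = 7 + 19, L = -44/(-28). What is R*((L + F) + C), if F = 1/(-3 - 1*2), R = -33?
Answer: -81279/35 ≈ -2322.3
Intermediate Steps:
L = 11/7 (L = -44*(-1/28) = 11/7 ≈ 1.5714)
C = 69 (C = -9 + 3*(7 + 19) = -9 + 3*26 = -9 + 78 = 69)
F = -⅕ (F = 1/(-3 - 2) = 1/(-5) = -⅕ ≈ -0.20000)
R*((L + F) + C) = -33*((11/7 - ⅕) + 69) = -33*(48/35 + 69) = -33*2463/35 = -81279/35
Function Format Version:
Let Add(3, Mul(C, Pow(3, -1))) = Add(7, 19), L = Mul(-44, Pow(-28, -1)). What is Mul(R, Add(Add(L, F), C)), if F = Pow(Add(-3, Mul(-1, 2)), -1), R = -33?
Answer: Rational(-81279, 35) ≈ -2322.3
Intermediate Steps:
L = Rational(11, 7) (L = Mul(-44, Rational(-1, 28)) = Rational(11, 7) ≈ 1.5714)
C = 69 (C = Add(-9, Mul(3, Add(7, 19))) = Add(-9, Mul(3, 26)) = Add(-9, 78) = 69)
F = Rational(-1, 5) (F = Pow(Add(-3, -2), -1) = Pow(-5, -1) = Rational(-1, 5) ≈ -0.20000)
Mul(R, Add(Add(L, F), C)) = Mul(-33, Add(Add(Rational(11, 7), Rational(-1, 5)), 69)) = Mul(-33, Add(Rational(48, 35), 69)) = Mul(-33, Rational(2463, 35)) = Rational(-81279, 35)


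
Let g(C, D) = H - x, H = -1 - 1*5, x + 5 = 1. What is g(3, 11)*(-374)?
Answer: 748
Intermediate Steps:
x = -4 (x = -5 + 1 = -4)
H = -6 (H = -1 - 5 = -6)
g(C, D) = -2 (g(C, D) = -6 - 1*(-4) = -6 + 4 = -2)
g(3, 11)*(-374) = -2*(-374) = 748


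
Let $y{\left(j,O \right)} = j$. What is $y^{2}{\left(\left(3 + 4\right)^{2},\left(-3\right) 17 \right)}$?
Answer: $2401$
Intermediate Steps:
$y^{2}{\left(\left(3 + 4\right)^{2},\left(-3\right) 17 \right)} = \left(\left(3 + 4\right)^{2}\right)^{2} = \left(7^{2}\right)^{2} = 49^{2} = 2401$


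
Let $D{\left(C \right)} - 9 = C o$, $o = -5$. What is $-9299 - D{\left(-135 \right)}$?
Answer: $-9983$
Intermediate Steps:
$D{\left(C \right)} = 9 - 5 C$ ($D{\left(C \right)} = 9 + C \left(-5\right) = 9 - 5 C$)
$-9299 - D{\left(-135 \right)} = -9299 - \left(9 - -675\right) = -9299 - \left(9 + 675\right) = -9299 - 684 = -9983$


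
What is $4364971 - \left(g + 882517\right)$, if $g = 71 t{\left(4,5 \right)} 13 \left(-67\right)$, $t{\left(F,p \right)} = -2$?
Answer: $3358772$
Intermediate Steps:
$g = 123682$ ($g = 71 \left(\left(-2\right) 13\right) \left(-67\right) = 71 \left(-26\right) \left(-67\right) = \left(-1846\right) \left(-67\right) = 123682$)
$4364971 - \left(g + 882517\right) = 4364971 - \left(123682 + 882517\right) = 4364971 - 1006199 = 3358772$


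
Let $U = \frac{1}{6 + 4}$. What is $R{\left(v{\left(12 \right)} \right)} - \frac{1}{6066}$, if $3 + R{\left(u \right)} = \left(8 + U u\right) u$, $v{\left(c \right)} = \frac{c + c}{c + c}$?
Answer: $\frac{77339}{15165} \approx 5.0998$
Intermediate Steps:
$v{\left(c \right)} = 1$ ($v{\left(c \right)} = \frac{2 c}{2 c} = 2 c \frac{1}{2 c} = 1$)
$U = \frac{1}{10} \approx 0.1$
$R{\left(u \right)} = -3 + u \left(8 + \frac{u}{10}\right)$ ($R{\left(u \right)} = -3 + \left(8 + \frac{u}{10}\right) u = -3 + u \left(8 + \frac{u}{10}\right)$)
$R{\left(v{\left(12 \right)} \right)} - \frac{1}{6066} = \left(-3 + 8 \cdot 1 + \frac{1^{2}}{10}\right) - \frac{1}{6066} = \left(-3 + 8 + \frac{1}{10} \cdot 1\right) - \frac{1}{6066} = \left(-3 + 8 + \frac{1}{10}\right) - \frac{1}{6066} = \frac{51}{10} - \frac{1}{6066} = \frac{77339}{15165}$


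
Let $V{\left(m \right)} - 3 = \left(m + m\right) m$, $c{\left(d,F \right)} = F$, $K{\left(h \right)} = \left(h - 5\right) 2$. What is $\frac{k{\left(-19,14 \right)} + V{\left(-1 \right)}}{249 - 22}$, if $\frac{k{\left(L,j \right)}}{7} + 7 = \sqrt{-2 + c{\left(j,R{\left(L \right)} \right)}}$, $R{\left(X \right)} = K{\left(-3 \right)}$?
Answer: $- \frac{44}{227} + \frac{21 i \sqrt{2}}{227} \approx -0.19383 + 0.13083 i$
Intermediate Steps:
$K{\left(h \right)} = -10 + 2 h$ ($K{\left(h \right)} = \left(-5 + h\right) 2 = -10 + 2 h$)
$R{\left(X \right)} = -16$ ($R{\left(X \right)} = -10 + 2 \left(-3\right) = -10 - 6 = -16$)
$V{\left(m \right)} = 3 + 2 m^{2}$ ($V{\left(m \right)} = 3 + \left(m + m\right) m = 3 + 2 m m = 3 + 2 m^{2}$)
$k{\left(L,j \right)} = -49 + 21 i \sqrt{2}$ ($k{\left(L,j \right)} = -49 + 7 \sqrt{-2 - 16} = -49 + 7 \sqrt{-18} = -49 + 7 \cdot 3 i \sqrt{2} = -49 + 21 i \sqrt{2}$)
$\frac{k{\left(-19,14 \right)} + V{\left(-1 \right)}}{249 - 22} = \frac{\left(-49 + 21 i \sqrt{2}\right) + \left(3 + 2 \left(-1\right)^{2}\right)}{249 - 22} = \frac{\left(-49 + 21 i \sqrt{2}\right) + \left(3 + 2 \cdot 1\right)}{227} = \left(\left(-49 + 21 i \sqrt{2}\right) + \left(3 + 2\right)\right) \frac{1}{227} = \left(\left(-49 + 21 i \sqrt{2}\right) + 5\right) \frac{1}{227} = \left(-44 + 21 i \sqrt{2}\right) \frac{1}{227} = - \frac{44}{227} + \frac{21 i \sqrt{2}}{227}$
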